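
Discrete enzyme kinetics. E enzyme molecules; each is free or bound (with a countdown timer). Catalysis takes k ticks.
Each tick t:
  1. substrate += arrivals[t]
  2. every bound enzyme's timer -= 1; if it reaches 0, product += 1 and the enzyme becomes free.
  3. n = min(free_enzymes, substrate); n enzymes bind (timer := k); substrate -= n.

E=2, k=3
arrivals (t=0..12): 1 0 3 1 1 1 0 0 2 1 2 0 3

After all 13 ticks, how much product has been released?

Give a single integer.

Answer: 7

Derivation:
t=0: arr=1 -> substrate=0 bound=1 product=0
t=1: arr=0 -> substrate=0 bound=1 product=0
t=2: arr=3 -> substrate=2 bound=2 product=0
t=3: arr=1 -> substrate=2 bound=2 product=1
t=4: arr=1 -> substrate=3 bound=2 product=1
t=5: arr=1 -> substrate=3 bound=2 product=2
t=6: arr=0 -> substrate=2 bound=2 product=3
t=7: arr=0 -> substrate=2 bound=2 product=3
t=8: arr=2 -> substrate=3 bound=2 product=4
t=9: arr=1 -> substrate=3 bound=2 product=5
t=10: arr=2 -> substrate=5 bound=2 product=5
t=11: arr=0 -> substrate=4 bound=2 product=6
t=12: arr=3 -> substrate=6 bound=2 product=7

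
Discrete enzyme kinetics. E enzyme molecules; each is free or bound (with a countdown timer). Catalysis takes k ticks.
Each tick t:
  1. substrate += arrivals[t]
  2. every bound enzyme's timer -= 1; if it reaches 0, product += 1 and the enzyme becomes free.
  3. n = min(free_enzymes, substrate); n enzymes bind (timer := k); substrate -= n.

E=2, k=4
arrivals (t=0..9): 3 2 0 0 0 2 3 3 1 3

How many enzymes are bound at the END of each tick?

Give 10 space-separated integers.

t=0: arr=3 -> substrate=1 bound=2 product=0
t=1: arr=2 -> substrate=3 bound=2 product=0
t=2: arr=0 -> substrate=3 bound=2 product=0
t=3: arr=0 -> substrate=3 bound=2 product=0
t=4: arr=0 -> substrate=1 bound=2 product=2
t=5: arr=2 -> substrate=3 bound=2 product=2
t=6: arr=3 -> substrate=6 bound=2 product=2
t=7: arr=3 -> substrate=9 bound=2 product=2
t=8: arr=1 -> substrate=8 bound=2 product=4
t=9: arr=3 -> substrate=11 bound=2 product=4

Answer: 2 2 2 2 2 2 2 2 2 2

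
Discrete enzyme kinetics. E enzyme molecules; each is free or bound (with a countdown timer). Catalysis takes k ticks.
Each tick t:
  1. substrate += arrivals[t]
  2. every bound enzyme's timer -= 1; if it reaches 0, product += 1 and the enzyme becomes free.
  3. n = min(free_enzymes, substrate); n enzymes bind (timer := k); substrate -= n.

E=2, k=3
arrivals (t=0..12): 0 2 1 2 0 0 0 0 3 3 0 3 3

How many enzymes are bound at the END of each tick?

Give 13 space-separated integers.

Answer: 0 2 2 2 2 2 2 1 2 2 2 2 2

Derivation:
t=0: arr=0 -> substrate=0 bound=0 product=0
t=1: arr=2 -> substrate=0 bound=2 product=0
t=2: arr=1 -> substrate=1 bound=2 product=0
t=3: arr=2 -> substrate=3 bound=2 product=0
t=4: arr=0 -> substrate=1 bound=2 product=2
t=5: arr=0 -> substrate=1 bound=2 product=2
t=6: arr=0 -> substrate=1 bound=2 product=2
t=7: arr=0 -> substrate=0 bound=1 product=4
t=8: arr=3 -> substrate=2 bound=2 product=4
t=9: arr=3 -> substrate=5 bound=2 product=4
t=10: arr=0 -> substrate=4 bound=2 product=5
t=11: arr=3 -> substrate=6 bound=2 product=6
t=12: arr=3 -> substrate=9 bound=2 product=6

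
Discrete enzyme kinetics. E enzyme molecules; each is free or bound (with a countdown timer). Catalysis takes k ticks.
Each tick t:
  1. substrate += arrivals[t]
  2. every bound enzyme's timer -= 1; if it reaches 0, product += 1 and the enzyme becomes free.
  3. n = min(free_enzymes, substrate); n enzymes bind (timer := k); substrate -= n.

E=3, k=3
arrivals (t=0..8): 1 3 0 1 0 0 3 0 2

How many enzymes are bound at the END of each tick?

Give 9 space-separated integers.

t=0: arr=1 -> substrate=0 bound=1 product=0
t=1: arr=3 -> substrate=1 bound=3 product=0
t=2: arr=0 -> substrate=1 bound=3 product=0
t=3: arr=1 -> substrate=1 bound=3 product=1
t=4: arr=0 -> substrate=0 bound=2 product=3
t=5: arr=0 -> substrate=0 bound=2 product=3
t=6: arr=3 -> substrate=1 bound=3 product=4
t=7: arr=0 -> substrate=0 bound=3 product=5
t=8: arr=2 -> substrate=2 bound=3 product=5

Answer: 1 3 3 3 2 2 3 3 3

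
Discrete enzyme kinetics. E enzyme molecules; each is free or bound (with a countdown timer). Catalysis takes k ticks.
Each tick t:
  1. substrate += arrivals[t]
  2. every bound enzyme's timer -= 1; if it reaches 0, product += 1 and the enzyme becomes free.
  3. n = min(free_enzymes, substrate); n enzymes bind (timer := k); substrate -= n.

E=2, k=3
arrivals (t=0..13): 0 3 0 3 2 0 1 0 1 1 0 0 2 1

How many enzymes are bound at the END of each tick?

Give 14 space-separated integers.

t=0: arr=0 -> substrate=0 bound=0 product=0
t=1: arr=3 -> substrate=1 bound=2 product=0
t=2: arr=0 -> substrate=1 bound=2 product=0
t=3: arr=3 -> substrate=4 bound=2 product=0
t=4: arr=2 -> substrate=4 bound=2 product=2
t=5: arr=0 -> substrate=4 bound=2 product=2
t=6: arr=1 -> substrate=5 bound=2 product=2
t=7: arr=0 -> substrate=3 bound=2 product=4
t=8: arr=1 -> substrate=4 bound=2 product=4
t=9: arr=1 -> substrate=5 bound=2 product=4
t=10: arr=0 -> substrate=3 bound=2 product=6
t=11: arr=0 -> substrate=3 bound=2 product=6
t=12: arr=2 -> substrate=5 bound=2 product=6
t=13: arr=1 -> substrate=4 bound=2 product=8

Answer: 0 2 2 2 2 2 2 2 2 2 2 2 2 2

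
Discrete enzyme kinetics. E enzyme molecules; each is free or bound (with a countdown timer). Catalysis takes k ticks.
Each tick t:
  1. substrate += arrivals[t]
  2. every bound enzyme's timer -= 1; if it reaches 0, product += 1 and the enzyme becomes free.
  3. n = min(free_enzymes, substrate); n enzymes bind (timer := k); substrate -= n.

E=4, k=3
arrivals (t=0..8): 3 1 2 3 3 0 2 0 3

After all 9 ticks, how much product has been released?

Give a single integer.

Answer: 8

Derivation:
t=0: arr=3 -> substrate=0 bound=3 product=0
t=1: arr=1 -> substrate=0 bound=4 product=0
t=2: arr=2 -> substrate=2 bound=4 product=0
t=3: arr=3 -> substrate=2 bound=4 product=3
t=4: arr=3 -> substrate=4 bound=4 product=4
t=5: arr=0 -> substrate=4 bound=4 product=4
t=6: arr=2 -> substrate=3 bound=4 product=7
t=7: arr=0 -> substrate=2 bound=4 product=8
t=8: arr=3 -> substrate=5 bound=4 product=8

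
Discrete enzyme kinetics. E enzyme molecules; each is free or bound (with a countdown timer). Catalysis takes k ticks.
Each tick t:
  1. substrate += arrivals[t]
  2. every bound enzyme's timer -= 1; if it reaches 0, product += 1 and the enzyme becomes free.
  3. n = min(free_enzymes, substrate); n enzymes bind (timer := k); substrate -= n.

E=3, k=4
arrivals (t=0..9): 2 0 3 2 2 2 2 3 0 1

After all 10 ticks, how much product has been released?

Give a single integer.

Answer: 5

Derivation:
t=0: arr=2 -> substrate=0 bound=2 product=0
t=1: arr=0 -> substrate=0 bound=2 product=0
t=2: arr=3 -> substrate=2 bound=3 product=0
t=3: arr=2 -> substrate=4 bound=3 product=0
t=4: arr=2 -> substrate=4 bound=3 product=2
t=5: arr=2 -> substrate=6 bound=3 product=2
t=6: arr=2 -> substrate=7 bound=3 product=3
t=7: arr=3 -> substrate=10 bound=3 product=3
t=8: arr=0 -> substrate=8 bound=3 product=5
t=9: arr=1 -> substrate=9 bound=3 product=5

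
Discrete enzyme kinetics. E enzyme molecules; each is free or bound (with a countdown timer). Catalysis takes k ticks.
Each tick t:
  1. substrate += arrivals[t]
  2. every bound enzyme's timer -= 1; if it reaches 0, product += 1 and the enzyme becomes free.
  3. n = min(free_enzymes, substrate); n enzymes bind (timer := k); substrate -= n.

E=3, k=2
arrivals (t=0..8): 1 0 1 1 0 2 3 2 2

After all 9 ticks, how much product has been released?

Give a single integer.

Answer: 6

Derivation:
t=0: arr=1 -> substrate=0 bound=1 product=0
t=1: arr=0 -> substrate=0 bound=1 product=0
t=2: arr=1 -> substrate=0 bound=1 product=1
t=3: arr=1 -> substrate=0 bound=2 product=1
t=4: arr=0 -> substrate=0 bound=1 product=2
t=5: arr=2 -> substrate=0 bound=2 product=3
t=6: arr=3 -> substrate=2 bound=3 product=3
t=7: arr=2 -> substrate=2 bound=3 product=5
t=8: arr=2 -> substrate=3 bound=3 product=6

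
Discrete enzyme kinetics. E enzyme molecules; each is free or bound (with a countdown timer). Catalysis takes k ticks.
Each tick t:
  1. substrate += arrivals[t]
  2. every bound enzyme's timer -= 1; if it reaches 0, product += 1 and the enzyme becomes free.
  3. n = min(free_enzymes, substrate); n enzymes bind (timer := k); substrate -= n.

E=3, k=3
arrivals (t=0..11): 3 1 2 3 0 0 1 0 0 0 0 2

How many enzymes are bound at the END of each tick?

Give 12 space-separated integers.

Answer: 3 3 3 3 3 3 3 3 3 1 1 3

Derivation:
t=0: arr=3 -> substrate=0 bound=3 product=0
t=1: arr=1 -> substrate=1 bound=3 product=0
t=2: arr=2 -> substrate=3 bound=3 product=0
t=3: arr=3 -> substrate=3 bound=3 product=3
t=4: arr=0 -> substrate=3 bound=3 product=3
t=5: arr=0 -> substrate=3 bound=3 product=3
t=6: arr=1 -> substrate=1 bound=3 product=6
t=7: arr=0 -> substrate=1 bound=3 product=6
t=8: arr=0 -> substrate=1 bound=3 product=6
t=9: arr=0 -> substrate=0 bound=1 product=9
t=10: arr=0 -> substrate=0 bound=1 product=9
t=11: arr=2 -> substrate=0 bound=3 product=9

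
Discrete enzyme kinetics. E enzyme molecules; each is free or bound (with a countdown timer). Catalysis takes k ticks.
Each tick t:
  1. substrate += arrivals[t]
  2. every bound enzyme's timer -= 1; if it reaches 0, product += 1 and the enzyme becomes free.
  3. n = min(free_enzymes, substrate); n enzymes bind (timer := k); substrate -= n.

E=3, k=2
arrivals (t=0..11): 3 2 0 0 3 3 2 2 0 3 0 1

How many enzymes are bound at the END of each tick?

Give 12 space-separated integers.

Answer: 3 3 2 2 3 3 3 3 3 3 3 3

Derivation:
t=0: arr=3 -> substrate=0 bound=3 product=0
t=1: arr=2 -> substrate=2 bound=3 product=0
t=2: arr=0 -> substrate=0 bound=2 product=3
t=3: arr=0 -> substrate=0 bound=2 product=3
t=4: arr=3 -> substrate=0 bound=3 product=5
t=5: arr=3 -> substrate=3 bound=3 product=5
t=6: arr=2 -> substrate=2 bound=3 product=8
t=7: arr=2 -> substrate=4 bound=3 product=8
t=8: arr=0 -> substrate=1 bound=3 product=11
t=9: arr=3 -> substrate=4 bound=3 product=11
t=10: arr=0 -> substrate=1 bound=3 product=14
t=11: arr=1 -> substrate=2 bound=3 product=14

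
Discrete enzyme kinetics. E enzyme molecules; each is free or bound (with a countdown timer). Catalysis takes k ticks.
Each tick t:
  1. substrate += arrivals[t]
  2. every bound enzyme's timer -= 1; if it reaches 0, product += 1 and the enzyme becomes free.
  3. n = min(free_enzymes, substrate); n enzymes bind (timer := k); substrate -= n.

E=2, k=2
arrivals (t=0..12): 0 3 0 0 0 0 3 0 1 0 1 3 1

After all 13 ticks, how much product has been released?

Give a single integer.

t=0: arr=0 -> substrate=0 bound=0 product=0
t=1: arr=3 -> substrate=1 bound=2 product=0
t=2: arr=0 -> substrate=1 bound=2 product=0
t=3: arr=0 -> substrate=0 bound=1 product=2
t=4: arr=0 -> substrate=0 bound=1 product=2
t=5: arr=0 -> substrate=0 bound=0 product=3
t=6: arr=3 -> substrate=1 bound=2 product=3
t=7: arr=0 -> substrate=1 bound=2 product=3
t=8: arr=1 -> substrate=0 bound=2 product=5
t=9: arr=0 -> substrate=0 bound=2 product=5
t=10: arr=1 -> substrate=0 bound=1 product=7
t=11: arr=3 -> substrate=2 bound=2 product=7
t=12: arr=1 -> substrate=2 bound=2 product=8

Answer: 8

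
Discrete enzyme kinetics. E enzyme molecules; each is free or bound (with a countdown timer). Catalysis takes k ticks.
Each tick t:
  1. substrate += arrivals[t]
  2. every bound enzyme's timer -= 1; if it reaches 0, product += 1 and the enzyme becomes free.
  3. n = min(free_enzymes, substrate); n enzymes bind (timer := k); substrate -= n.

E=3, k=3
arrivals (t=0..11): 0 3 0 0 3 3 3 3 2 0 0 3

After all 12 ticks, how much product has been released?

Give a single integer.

t=0: arr=0 -> substrate=0 bound=0 product=0
t=1: arr=3 -> substrate=0 bound=3 product=0
t=2: arr=0 -> substrate=0 bound=3 product=0
t=3: arr=0 -> substrate=0 bound=3 product=0
t=4: arr=3 -> substrate=0 bound=3 product=3
t=5: arr=3 -> substrate=3 bound=3 product=3
t=6: arr=3 -> substrate=6 bound=3 product=3
t=7: arr=3 -> substrate=6 bound=3 product=6
t=8: arr=2 -> substrate=8 bound=3 product=6
t=9: arr=0 -> substrate=8 bound=3 product=6
t=10: arr=0 -> substrate=5 bound=3 product=9
t=11: arr=3 -> substrate=8 bound=3 product=9

Answer: 9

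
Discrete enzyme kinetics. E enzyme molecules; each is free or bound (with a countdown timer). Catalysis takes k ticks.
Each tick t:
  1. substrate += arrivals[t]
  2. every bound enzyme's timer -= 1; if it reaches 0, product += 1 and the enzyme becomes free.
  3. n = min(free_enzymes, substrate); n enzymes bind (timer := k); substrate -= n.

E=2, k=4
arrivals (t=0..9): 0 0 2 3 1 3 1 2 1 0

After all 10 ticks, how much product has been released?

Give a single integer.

Answer: 2

Derivation:
t=0: arr=0 -> substrate=0 bound=0 product=0
t=1: arr=0 -> substrate=0 bound=0 product=0
t=2: arr=2 -> substrate=0 bound=2 product=0
t=3: arr=3 -> substrate=3 bound=2 product=0
t=4: arr=1 -> substrate=4 bound=2 product=0
t=5: arr=3 -> substrate=7 bound=2 product=0
t=6: arr=1 -> substrate=6 bound=2 product=2
t=7: arr=2 -> substrate=8 bound=2 product=2
t=8: arr=1 -> substrate=9 bound=2 product=2
t=9: arr=0 -> substrate=9 bound=2 product=2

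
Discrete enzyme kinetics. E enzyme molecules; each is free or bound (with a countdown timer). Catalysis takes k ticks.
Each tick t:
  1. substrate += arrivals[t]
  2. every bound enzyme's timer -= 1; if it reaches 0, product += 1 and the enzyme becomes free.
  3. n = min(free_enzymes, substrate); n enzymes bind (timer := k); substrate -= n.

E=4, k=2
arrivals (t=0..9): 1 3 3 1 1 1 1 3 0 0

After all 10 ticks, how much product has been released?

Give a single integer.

t=0: arr=1 -> substrate=0 bound=1 product=0
t=1: arr=3 -> substrate=0 bound=4 product=0
t=2: arr=3 -> substrate=2 bound=4 product=1
t=3: arr=1 -> substrate=0 bound=4 product=4
t=4: arr=1 -> substrate=0 bound=4 product=5
t=5: arr=1 -> substrate=0 bound=2 product=8
t=6: arr=1 -> substrate=0 bound=2 product=9
t=7: arr=3 -> substrate=0 bound=4 product=10
t=8: arr=0 -> substrate=0 bound=3 product=11
t=9: arr=0 -> substrate=0 bound=0 product=14

Answer: 14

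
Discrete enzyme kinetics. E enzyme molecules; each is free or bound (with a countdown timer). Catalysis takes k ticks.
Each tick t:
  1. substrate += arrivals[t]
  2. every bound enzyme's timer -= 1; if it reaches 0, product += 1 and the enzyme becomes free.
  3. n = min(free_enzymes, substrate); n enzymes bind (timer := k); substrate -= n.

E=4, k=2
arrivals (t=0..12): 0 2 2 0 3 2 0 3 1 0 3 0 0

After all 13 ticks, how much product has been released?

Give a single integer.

t=0: arr=0 -> substrate=0 bound=0 product=0
t=1: arr=2 -> substrate=0 bound=2 product=0
t=2: arr=2 -> substrate=0 bound=4 product=0
t=3: arr=0 -> substrate=0 bound=2 product=2
t=4: arr=3 -> substrate=0 bound=3 product=4
t=5: arr=2 -> substrate=1 bound=4 product=4
t=6: arr=0 -> substrate=0 bound=2 product=7
t=7: arr=3 -> substrate=0 bound=4 product=8
t=8: arr=1 -> substrate=0 bound=4 product=9
t=9: arr=0 -> substrate=0 bound=1 product=12
t=10: arr=3 -> substrate=0 bound=3 product=13
t=11: arr=0 -> substrate=0 bound=3 product=13
t=12: arr=0 -> substrate=0 bound=0 product=16

Answer: 16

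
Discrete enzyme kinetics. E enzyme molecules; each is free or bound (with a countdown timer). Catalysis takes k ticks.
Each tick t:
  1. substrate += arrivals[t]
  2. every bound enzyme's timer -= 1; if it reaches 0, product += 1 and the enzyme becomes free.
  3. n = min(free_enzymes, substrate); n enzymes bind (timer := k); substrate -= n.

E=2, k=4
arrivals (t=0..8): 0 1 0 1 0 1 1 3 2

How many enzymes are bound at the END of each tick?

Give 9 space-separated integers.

Answer: 0 1 1 2 2 2 2 2 2

Derivation:
t=0: arr=0 -> substrate=0 bound=0 product=0
t=1: arr=1 -> substrate=0 bound=1 product=0
t=2: arr=0 -> substrate=0 bound=1 product=0
t=3: arr=1 -> substrate=0 bound=2 product=0
t=4: arr=0 -> substrate=0 bound=2 product=0
t=5: arr=1 -> substrate=0 bound=2 product=1
t=6: arr=1 -> substrate=1 bound=2 product=1
t=7: arr=3 -> substrate=3 bound=2 product=2
t=8: arr=2 -> substrate=5 bound=2 product=2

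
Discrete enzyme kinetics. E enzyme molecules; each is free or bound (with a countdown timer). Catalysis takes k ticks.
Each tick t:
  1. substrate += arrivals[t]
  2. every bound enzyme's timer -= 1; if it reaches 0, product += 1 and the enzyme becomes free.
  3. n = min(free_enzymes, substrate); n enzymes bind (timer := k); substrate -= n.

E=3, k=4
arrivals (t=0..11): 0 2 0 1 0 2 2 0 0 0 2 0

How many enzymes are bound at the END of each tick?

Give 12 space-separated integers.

Answer: 0 2 2 3 3 3 3 3 3 2 3 3

Derivation:
t=0: arr=0 -> substrate=0 bound=0 product=0
t=1: arr=2 -> substrate=0 bound=2 product=0
t=2: arr=0 -> substrate=0 bound=2 product=0
t=3: arr=1 -> substrate=0 bound=3 product=0
t=4: arr=0 -> substrate=0 bound=3 product=0
t=5: arr=2 -> substrate=0 bound=3 product=2
t=6: arr=2 -> substrate=2 bound=3 product=2
t=7: arr=0 -> substrate=1 bound=3 product=3
t=8: arr=0 -> substrate=1 bound=3 product=3
t=9: arr=0 -> substrate=0 bound=2 product=5
t=10: arr=2 -> substrate=1 bound=3 product=5
t=11: arr=0 -> substrate=0 bound=3 product=6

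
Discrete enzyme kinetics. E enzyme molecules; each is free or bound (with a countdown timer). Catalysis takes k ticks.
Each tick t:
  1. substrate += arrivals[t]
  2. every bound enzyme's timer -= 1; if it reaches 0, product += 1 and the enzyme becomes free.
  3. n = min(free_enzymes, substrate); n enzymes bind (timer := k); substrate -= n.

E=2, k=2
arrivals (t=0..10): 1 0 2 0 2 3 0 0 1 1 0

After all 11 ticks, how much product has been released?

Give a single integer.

Answer: 9

Derivation:
t=0: arr=1 -> substrate=0 bound=1 product=0
t=1: arr=0 -> substrate=0 bound=1 product=0
t=2: arr=2 -> substrate=0 bound=2 product=1
t=3: arr=0 -> substrate=0 bound=2 product=1
t=4: arr=2 -> substrate=0 bound=2 product=3
t=5: arr=3 -> substrate=3 bound=2 product=3
t=6: arr=0 -> substrate=1 bound=2 product=5
t=7: arr=0 -> substrate=1 bound=2 product=5
t=8: arr=1 -> substrate=0 bound=2 product=7
t=9: arr=1 -> substrate=1 bound=2 product=7
t=10: arr=0 -> substrate=0 bound=1 product=9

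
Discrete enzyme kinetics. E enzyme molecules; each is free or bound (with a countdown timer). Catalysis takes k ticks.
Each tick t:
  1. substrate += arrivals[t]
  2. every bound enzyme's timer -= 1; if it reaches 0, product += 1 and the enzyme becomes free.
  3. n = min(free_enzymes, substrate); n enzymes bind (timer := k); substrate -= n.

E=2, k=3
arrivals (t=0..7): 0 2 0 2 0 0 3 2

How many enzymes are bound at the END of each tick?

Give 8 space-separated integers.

t=0: arr=0 -> substrate=0 bound=0 product=0
t=1: arr=2 -> substrate=0 bound=2 product=0
t=2: arr=0 -> substrate=0 bound=2 product=0
t=3: arr=2 -> substrate=2 bound=2 product=0
t=4: arr=0 -> substrate=0 bound=2 product=2
t=5: arr=0 -> substrate=0 bound=2 product=2
t=6: arr=3 -> substrate=3 bound=2 product=2
t=7: arr=2 -> substrate=3 bound=2 product=4

Answer: 0 2 2 2 2 2 2 2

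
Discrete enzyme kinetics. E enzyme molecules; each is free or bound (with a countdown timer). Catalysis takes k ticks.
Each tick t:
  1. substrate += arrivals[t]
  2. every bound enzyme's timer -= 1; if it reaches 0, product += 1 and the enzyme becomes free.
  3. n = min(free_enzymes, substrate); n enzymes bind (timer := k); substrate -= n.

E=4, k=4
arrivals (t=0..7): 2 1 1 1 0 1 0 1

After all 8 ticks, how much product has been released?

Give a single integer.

t=0: arr=2 -> substrate=0 bound=2 product=0
t=1: arr=1 -> substrate=0 bound=3 product=0
t=2: arr=1 -> substrate=0 bound=4 product=0
t=3: arr=1 -> substrate=1 bound=4 product=0
t=4: arr=0 -> substrate=0 bound=3 product=2
t=5: arr=1 -> substrate=0 bound=3 product=3
t=6: arr=0 -> substrate=0 bound=2 product=4
t=7: arr=1 -> substrate=0 bound=3 product=4

Answer: 4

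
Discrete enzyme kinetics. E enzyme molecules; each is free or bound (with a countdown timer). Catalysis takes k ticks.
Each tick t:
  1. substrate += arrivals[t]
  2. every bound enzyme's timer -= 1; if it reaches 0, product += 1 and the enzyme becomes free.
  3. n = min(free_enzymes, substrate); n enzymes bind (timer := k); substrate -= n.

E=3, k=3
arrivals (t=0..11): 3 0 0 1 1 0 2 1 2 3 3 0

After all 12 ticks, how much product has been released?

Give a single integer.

t=0: arr=3 -> substrate=0 bound=3 product=0
t=1: arr=0 -> substrate=0 bound=3 product=0
t=2: arr=0 -> substrate=0 bound=3 product=0
t=3: arr=1 -> substrate=0 bound=1 product=3
t=4: arr=1 -> substrate=0 bound=2 product=3
t=5: arr=0 -> substrate=0 bound=2 product=3
t=6: arr=2 -> substrate=0 bound=3 product=4
t=7: arr=1 -> substrate=0 bound=3 product=5
t=8: arr=2 -> substrate=2 bound=3 product=5
t=9: arr=3 -> substrate=3 bound=3 product=7
t=10: arr=3 -> substrate=5 bound=3 product=8
t=11: arr=0 -> substrate=5 bound=3 product=8

Answer: 8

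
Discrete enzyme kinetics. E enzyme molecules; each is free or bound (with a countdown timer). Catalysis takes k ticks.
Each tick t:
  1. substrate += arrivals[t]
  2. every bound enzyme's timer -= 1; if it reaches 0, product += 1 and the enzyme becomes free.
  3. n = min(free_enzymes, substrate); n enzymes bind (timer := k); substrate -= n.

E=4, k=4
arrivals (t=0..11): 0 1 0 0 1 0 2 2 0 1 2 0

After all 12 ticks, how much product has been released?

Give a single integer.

Answer: 5

Derivation:
t=0: arr=0 -> substrate=0 bound=0 product=0
t=1: arr=1 -> substrate=0 bound=1 product=0
t=2: arr=0 -> substrate=0 bound=1 product=0
t=3: arr=0 -> substrate=0 bound=1 product=0
t=4: arr=1 -> substrate=0 bound=2 product=0
t=5: arr=0 -> substrate=0 bound=1 product=1
t=6: arr=2 -> substrate=0 bound=3 product=1
t=7: arr=2 -> substrate=1 bound=4 product=1
t=8: arr=0 -> substrate=0 bound=4 product=2
t=9: arr=1 -> substrate=1 bound=4 product=2
t=10: arr=2 -> substrate=1 bound=4 product=4
t=11: arr=0 -> substrate=0 bound=4 product=5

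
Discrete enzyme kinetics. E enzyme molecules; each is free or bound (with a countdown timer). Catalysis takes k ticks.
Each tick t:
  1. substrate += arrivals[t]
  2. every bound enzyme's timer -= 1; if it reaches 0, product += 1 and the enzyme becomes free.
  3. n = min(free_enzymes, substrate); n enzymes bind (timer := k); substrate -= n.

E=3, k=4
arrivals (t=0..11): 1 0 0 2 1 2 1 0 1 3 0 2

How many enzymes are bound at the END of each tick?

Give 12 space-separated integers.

Answer: 1 1 1 3 3 3 3 3 3 3 3 3

Derivation:
t=0: arr=1 -> substrate=0 bound=1 product=0
t=1: arr=0 -> substrate=0 bound=1 product=0
t=2: arr=0 -> substrate=0 bound=1 product=0
t=3: arr=2 -> substrate=0 bound=3 product=0
t=4: arr=1 -> substrate=0 bound=3 product=1
t=5: arr=2 -> substrate=2 bound=3 product=1
t=6: arr=1 -> substrate=3 bound=3 product=1
t=7: arr=0 -> substrate=1 bound=3 product=3
t=8: arr=1 -> substrate=1 bound=3 product=4
t=9: arr=3 -> substrate=4 bound=3 product=4
t=10: arr=0 -> substrate=4 bound=3 product=4
t=11: arr=2 -> substrate=4 bound=3 product=6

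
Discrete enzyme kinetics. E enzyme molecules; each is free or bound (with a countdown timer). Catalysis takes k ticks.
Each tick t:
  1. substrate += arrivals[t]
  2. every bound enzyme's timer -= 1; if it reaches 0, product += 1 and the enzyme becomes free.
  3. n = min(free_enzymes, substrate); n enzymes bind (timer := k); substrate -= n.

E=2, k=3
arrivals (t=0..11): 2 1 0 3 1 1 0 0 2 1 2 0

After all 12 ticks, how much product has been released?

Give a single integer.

t=0: arr=2 -> substrate=0 bound=2 product=0
t=1: arr=1 -> substrate=1 bound=2 product=0
t=2: arr=0 -> substrate=1 bound=2 product=0
t=3: arr=3 -> substrate=2 bound=2 product=2
t=4: arr=1 -> substrate=3 bound=2 product=2
t=5: arr=1 -> substrate=4 bound=2 product=2
t=6: arr=0 -> substrate=2 bound=2 product=4
t=7: arr=0 -> substrate=2 bound=2 product=4
t=8: arr=2 -> substrate=4 bound=2 product=4
t=9: arr=1 -> substrate=3 bound=2 product=6
t=10: arr=2 -> substrate=5 bound=2 product=6
t=11: arr=0 -> substrate=5 bound=2 product=6

Answer: 6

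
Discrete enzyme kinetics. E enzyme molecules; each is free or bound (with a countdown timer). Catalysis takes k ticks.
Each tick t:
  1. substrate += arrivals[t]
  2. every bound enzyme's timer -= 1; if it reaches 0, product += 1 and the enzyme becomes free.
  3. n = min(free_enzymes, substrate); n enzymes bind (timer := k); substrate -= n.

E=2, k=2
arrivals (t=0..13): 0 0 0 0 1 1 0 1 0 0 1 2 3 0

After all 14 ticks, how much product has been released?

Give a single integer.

t=0: arr=0 -> substrate=0 bound=0 product=0
t=1: arr=0 -> substrate=0 bound=0 product=0
t=2: arr=0 -> substrate=0 bound=0 product=0
t=3: arr=0 -> substrate=0 bound=0 product=0
t=4: arr=1 -> substrate=0 bound=1 product=0
t=5: arr=1 -> substrate=0 bound=2 product=0
t=6: arr=0 -> substrate=0 bound=1 product=1
t=7: arr=1 -> substrate=0 bound=1 product=2
t=8: arr=0 -> substrate=0 bound=1 product=2
t=9: arr=0 -> substrate=0 bound=0 product=3
t=10: arr=1 -> substrate=0 bound=1 product=3
t=11: arr=2 -> substrate=1 bound=2 product=3
t=12: arr=3 -> substrate=3 bound=2 product=4
t=13: arr=0 -> substrate=2 bound=2 product=5

Answer: 5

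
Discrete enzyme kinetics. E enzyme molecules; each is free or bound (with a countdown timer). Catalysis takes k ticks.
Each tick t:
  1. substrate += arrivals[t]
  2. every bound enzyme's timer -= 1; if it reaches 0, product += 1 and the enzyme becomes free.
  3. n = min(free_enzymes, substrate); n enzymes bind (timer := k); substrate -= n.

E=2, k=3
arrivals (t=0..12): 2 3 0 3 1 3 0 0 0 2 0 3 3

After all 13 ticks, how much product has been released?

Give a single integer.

Answer: 8

Derivation:
t=0: arr=2 -> substrate=0 bound=2 product=0
t=1: arr=3 -> substrate=3 bound=2 product=0
t=2: arr=0 -> substrate=3 bound=2 product=0
t=3: arr=3 -> substrate=4 bound=2 product=2
t=4: arr=1 -> substrate=5 bound=2 product=2
t=5: arr=3 -> substrate=8 bound=2 product=2
t=6: arr=0 -> substrate=6 bound=2 product=4
t=7: arr=0 -> substrate=6 bound=2 product=4
t=8: arr=0 -> substrate=6 bound=2 product=4
t=9: arr=2 -> substrate=6 bound=2 product=6
t=10: arr=0 -> substrate=6 bound=2 product=6
t=11: arr=3 -> substrate=9 bound=2 product=6
t=12: arr=3 -> substrate=10 bound=2 product=8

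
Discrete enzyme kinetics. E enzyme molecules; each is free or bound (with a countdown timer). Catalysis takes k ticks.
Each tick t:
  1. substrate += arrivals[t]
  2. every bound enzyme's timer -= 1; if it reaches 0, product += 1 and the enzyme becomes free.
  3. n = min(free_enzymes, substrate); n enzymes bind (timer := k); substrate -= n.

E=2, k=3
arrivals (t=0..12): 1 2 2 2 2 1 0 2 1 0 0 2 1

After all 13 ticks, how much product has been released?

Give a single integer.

t=0: arr=1 -> substrate=0 bound=1 product=0
t=1: arr=2 -> substrate=1 bound=2 product=0
t=2: arr=2 -> substrate=3 bound=2 product=0
t=3: arr=2 -> substrate=4 bound=2 product=1
t=4: arr=2 -> substrate=5 bound=2 product=2
t=5: arr=1 -> substrate=6 bound=2 product=2
t=6: arr=0 -> substrate=5 bound=2 product=3
t=7: arr=2 -> substrate=6 bound=2 product=4
t=8: arr=1 -> substrate=7 bound=2 product=4
t=9: arr=0 -> substrate=6 bound=2 product=5
t=10: arr=0 -> substrate=5 bound=2 product=6
t=11: arr=2 -> substrate=7 bound=2 product=6
t=12: arr=1 -> substrate=7 bound=2 product=7

Answer: 7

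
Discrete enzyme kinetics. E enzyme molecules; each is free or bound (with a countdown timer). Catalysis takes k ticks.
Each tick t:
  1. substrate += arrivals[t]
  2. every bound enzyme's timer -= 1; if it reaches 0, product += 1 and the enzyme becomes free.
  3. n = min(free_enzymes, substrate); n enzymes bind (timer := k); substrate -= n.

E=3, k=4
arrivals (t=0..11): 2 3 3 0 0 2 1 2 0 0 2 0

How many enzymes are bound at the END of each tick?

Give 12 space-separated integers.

t=0: arr=2 -> substrate=0 bound=2 product=0
t=1: arr=3 -> substrate=2 bound=3 product=0
t=2: arr=3 -> substrate=5 bound=3 product=0
t=3: arr=0 -> substrate=5 bound=3 product=0
t=4: arr=0 -> substrate=3 bound=3 product=2
t=5: arr=2 -> substrate=4 bound=3 product=3
t=6: arr=1 -> substrate=5 bound=3 product=3
t=7: arr=2 -> substrate=7 bound=3 product=3
t=8: arr=0 -> substrate=5 bound=3 product=5
t=9: arr=0 -> substrate=4 bound=3 product=6
t=10: arr=2 -> substrate=6 bound=3 product=6
t=11: arr=0 -> substrate=6 bound=3 product=6

Answer: 2 3 3 3 3 3 3 3 3 3 3 3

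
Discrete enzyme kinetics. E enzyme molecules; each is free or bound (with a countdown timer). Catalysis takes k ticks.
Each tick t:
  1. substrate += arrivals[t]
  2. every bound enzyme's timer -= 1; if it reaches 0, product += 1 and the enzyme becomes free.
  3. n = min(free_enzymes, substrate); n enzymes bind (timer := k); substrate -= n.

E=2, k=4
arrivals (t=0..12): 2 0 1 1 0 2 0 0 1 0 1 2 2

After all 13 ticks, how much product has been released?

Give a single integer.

Answer: 6

Derivation:
t=0: arr=2 -> substrate=0 bound=2 product=0
t=1: arr=0 -> substrate=0 bound=2 product=0
t=2: arr=1 -> substrate=1 bound=2 product=0
t=3: arr=1 -> substrate=2 bound=2 product=0
t=4: arr=0 -> substrate=0 bound=2 product=2
t=5: arr=2 -> substrate=2 bound=2 product=2
t=6: arr=0 -> substrate=2 bound=2 product=2
t=7: arr=0 -> substrate=2 bound=2 product=2
t=8: arr=1 -> substrate=1 bound=2 product=4
t=9: arr=0 -> substrate=1 bound=2 product=4
t=10: arr=1 -> substrate=2 bound=2 product=4
t=11: arr=2 -> substrate=4 bound=2 product=4
t=12: arr=2 -> substrate=4 bound=2 product=6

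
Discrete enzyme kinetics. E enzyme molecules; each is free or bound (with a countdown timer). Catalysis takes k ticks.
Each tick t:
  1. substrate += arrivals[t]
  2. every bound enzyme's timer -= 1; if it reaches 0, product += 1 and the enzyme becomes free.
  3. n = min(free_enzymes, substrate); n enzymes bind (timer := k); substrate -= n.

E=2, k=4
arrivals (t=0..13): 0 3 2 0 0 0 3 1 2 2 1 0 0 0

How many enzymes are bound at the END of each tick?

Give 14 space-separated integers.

Answer: 0 2 2 2 2 2 2 2 2 2 2 2 2 2

Derivation:
t=0: arr=0 -> substrate=0 bound=0 product=0
t=1: arr=3 -> substrate=1 bound=2 product=0
t=2: arr=2 -> substrate=3 bound=2 product=0
t=3: arr=0 -> substrate=3 bound=2 product=0
t=4: arr=0 -> substrate=3 bound=2 product=0
t=5: arr=0 -> substrate=1 bound=2 product=2
t=6: arr=3 -> substrate=4 bound=2 product=2
t=7: arr=1 -> substrate=5 bound=2 product=2
t=8: arr=2 -> substrate=7 bound=2 product=2
t=9: arr=2 -> substrate=7 bound=2 product=4
t=10: arr=1 -> substrate=8 bound=2 product=4
t=11: arr=0 -> substrate=8 bound=2 product=4
t=12: arr=0 -> substrate=8 bound=2 product=4
t=13: arr=0 -> substrate=6 bound=2 product=6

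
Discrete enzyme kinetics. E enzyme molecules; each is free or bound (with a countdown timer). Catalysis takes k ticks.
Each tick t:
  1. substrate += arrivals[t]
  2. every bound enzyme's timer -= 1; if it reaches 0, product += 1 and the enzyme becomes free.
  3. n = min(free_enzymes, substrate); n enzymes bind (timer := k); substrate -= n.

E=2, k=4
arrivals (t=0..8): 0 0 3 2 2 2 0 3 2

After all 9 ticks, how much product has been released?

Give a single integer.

t=0: arr=0 -> substrate=0 bound=0 product=0
t=1: arr=0 -> substrate=0 bound=0 product=0
t=2: arr=3 -> substrate=1 bound=2 product=0
t=3: arr=2 -> substrate=3 bound=2 product=0
t=4: arr=2 -> substrate=5 bound=2 product=0
t=5: arr=2 -> substrate=7 bound=2 product=0
t=6: arr=0 -> substrate=5 bound=2 product=2
t=7: arr=3 -> substrate=8 bound=2 product=2
t=8: arr=2 -> substrate=10 bound=2 product=2

Answer: 2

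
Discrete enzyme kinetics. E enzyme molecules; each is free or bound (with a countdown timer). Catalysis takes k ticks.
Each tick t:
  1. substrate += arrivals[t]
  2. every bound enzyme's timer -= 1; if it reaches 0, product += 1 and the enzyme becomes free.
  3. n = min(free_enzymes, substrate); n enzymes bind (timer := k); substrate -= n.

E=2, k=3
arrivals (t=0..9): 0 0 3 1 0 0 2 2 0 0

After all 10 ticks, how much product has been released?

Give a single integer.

Answer: 4

Derivation:
t=0: arr=0 -> substrate=0 bound=0 product=0
t=1: arr=0 -> substrate=0 bound=0 product=0
t=2: arr=3 -> substrate=1 bound=2 product=0
t=3: arr=1 -> substrate=2 bound=2 product=0
t=4: arr=0 -> substrate=2 bound=2 product=0
t=5: arr=0 -> substrate=0 bound=2 product=2
t=6: arr=2 -> substrate=2 bound=2 product=2
t=7: arr=2 -> substrate=4 bound=2 product=2
t=8: arr=0 -> substrate=2 bound=2 product=4
t=9: arr=0 -> substrate=2 bound=2 product=4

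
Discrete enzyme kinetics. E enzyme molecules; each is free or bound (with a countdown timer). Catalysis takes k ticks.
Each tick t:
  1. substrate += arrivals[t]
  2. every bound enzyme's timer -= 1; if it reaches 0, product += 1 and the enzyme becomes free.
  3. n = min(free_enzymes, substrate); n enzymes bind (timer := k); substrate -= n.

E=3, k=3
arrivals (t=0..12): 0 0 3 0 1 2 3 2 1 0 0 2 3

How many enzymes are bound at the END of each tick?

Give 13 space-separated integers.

Answer: 0 0 3 3 3 3 3 3 3 3 3 3 3

Derivation:
t=0: arr=0 -> substrate=0 bound=0 product=0
t=1: arr=0 -> substrate=0 bound=0 product=0
t=2: arr=3 -> substrate=0 bound=3 product=0
t=3: arr=0 -> substrate=0 bound=3 product=0
t=4: arr=1 -> substrate=1 bound=3 product=0
t=5: arr=2 -> substrate=0 bound=3 product=3
t=6: arr=3 -> substrate=3 bound=3 product=3
t=7: arr=2 -> substrate=5 bound=3 product=3
t=8: arr=1 -> substrate=3 bound=3 product=6
t=9: arr=0 -> substrate=3 bound=3 product=6
t=10: arr=0 -> substrate=3 bound=3 product=6
t=11: arr=2 -> substrate=2 bound=3 product=9
t=12: arr=3 -> substrate=5 bound=3 product=9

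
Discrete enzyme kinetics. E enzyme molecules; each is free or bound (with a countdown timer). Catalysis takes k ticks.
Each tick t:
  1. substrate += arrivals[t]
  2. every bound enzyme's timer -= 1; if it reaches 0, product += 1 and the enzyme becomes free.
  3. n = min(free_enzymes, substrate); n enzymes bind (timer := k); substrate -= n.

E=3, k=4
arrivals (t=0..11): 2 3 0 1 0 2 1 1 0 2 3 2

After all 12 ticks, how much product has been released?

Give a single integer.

t=0: arr=2 -> substrate=0 bound=2 product=0
t=1: arr=3 -> substrate=2 bound=3 product=0
t=2: arr=0 -> substrate=2 bound=3 product=0
t=3: arr=1 -> substrate=3 bound=3 product=0
t=4: arr=0 -> substrate=1 bound=3 product=2
t=5: arr=2 -> substrate=2 bound=3 product=3
t=6: arr=1 -> substrate=3 bound=3 product=3
t=7: arr=1 -> substrate=4 bound=3 product=3
t=8: arr=0 -> substrate=2 bound=3 product=5
t=9: arr=2 -> substrate=3 bound=3 product=6
t=10: arr=3 -> substrate=6 bound=3 product=6
t=11: arr=2 -> substrate=8 bound=3 product=6

Answer: 6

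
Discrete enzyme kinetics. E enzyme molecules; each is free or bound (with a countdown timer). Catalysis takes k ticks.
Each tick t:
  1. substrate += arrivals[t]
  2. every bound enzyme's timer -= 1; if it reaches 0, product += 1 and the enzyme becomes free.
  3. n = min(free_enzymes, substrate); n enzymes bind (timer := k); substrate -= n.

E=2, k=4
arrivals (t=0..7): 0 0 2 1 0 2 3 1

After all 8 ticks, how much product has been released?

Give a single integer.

t=0: arr=0 -> substrate=0 bound=0 product=0
t=1: arr=0 -> substrate=0 bound=0 product=0
t=2: arr=2 -> substrate=0 bound=2 product=0
t=3: arr=1 -> substrate=1 bound=2 product=0
t=4: arr=0 -> substrate=1 bound=2 product=0
t=5: arr=2 -> substrate=3 bound=2 product=0
t=6: arr=3 -> substrate=4 bound=2 product=2
t=7: arr=1 -> substrate=5 bound=2 product=2

Answer: 2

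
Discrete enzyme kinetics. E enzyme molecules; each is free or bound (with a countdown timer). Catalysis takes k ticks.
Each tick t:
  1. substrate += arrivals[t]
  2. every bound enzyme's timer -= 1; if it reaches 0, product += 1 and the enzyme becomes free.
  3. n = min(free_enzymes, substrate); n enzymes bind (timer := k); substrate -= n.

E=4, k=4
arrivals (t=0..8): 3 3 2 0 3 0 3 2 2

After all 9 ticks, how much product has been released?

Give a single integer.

t=0: arr=3 -> substrate=0 bound=3 product=0
t=1: arr=3 -> substrate=2 bound=4 product=0
t=2: arr=2 -> substrate=4 bound=4 product=0
t=3: arr=0 -> substrate=4 bound=4 product=0
t=4: arr=3 -> substrate=4 bound=4 product=3
t=5: arr=0 -> substrate=3 bound=4 product=4
t=6: arr=3 -> substrate=6 bound=4 product=4
t=7: arr=2 -> substrate=8 bound=4 product=4
t=8: arr=2 -> substrate=7 bound=4 product=7

Answer: 7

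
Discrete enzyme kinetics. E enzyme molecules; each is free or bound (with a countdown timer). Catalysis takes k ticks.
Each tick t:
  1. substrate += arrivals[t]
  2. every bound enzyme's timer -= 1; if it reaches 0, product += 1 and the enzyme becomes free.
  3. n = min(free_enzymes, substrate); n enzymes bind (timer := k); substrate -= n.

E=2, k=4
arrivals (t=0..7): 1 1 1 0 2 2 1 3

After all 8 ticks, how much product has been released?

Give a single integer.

t=0: arr=1 -> substrate=0 bound=1 product=0
t=1: arr=1 -> substrate=0 bound=2 product=0
t=2: arr=1 -> substrate=1 bound=2 product=0
t=3: arr=0 -> substrate=1 bound=2 product=0
t=4: arr=2 -> substrate=2 bound=2 product=1
t=5: arr=2 -> substrate=3 bound=2 product=2
t=6: arr=1 -> substrate=4 bound=2 product=2
t=7: arr=3 -> substrate=7 bound=2 product=2

Answer: 2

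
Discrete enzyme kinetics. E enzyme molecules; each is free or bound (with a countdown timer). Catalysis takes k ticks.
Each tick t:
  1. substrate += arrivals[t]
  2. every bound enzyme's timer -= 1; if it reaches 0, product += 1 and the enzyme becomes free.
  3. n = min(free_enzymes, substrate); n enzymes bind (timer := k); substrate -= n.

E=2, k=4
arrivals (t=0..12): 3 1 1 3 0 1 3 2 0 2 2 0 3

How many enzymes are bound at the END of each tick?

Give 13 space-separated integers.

t=0: arr=3 -> substrate=1 bound=2 product=0
t=1: arr=1 -> substrate=2 bound=2 product=0
t=2: arr=1 -> substrate=3 bound=2 product=0
t=3: arr=3 -> substrate=6 bound=2 product=0
t=4: arr=0 -> substrate=4 bound=2 product=2
t=5: arr=1 -> substrate=5 bound=2 product=2
t=6: arr=3 -> substrate=8 bound=2 product=2
t=7: arr=2 -> substrate=10 bound=2 product=2
t=8: arr=0 -> substrate=8 bound=2 product=4
t=9: arr=2 -> substrate=10 bound=2 product=4
t=10: arr=2 -> substrate=12 bound=2 product=4
t=11: arr=0 -> substrate=12 bound=2 product=4
t=12: arr=3 -> substrate=13 bound=2 product=6

Answer: 2 2 2 2 2 2 2 2 2 2 2 2 2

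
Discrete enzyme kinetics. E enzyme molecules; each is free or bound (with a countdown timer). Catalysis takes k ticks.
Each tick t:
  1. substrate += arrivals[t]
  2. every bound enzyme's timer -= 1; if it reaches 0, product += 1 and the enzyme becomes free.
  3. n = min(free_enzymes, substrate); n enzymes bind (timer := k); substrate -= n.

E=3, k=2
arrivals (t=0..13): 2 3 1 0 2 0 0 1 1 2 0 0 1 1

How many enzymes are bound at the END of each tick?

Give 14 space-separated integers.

Answer: 2 3 3 3 3 2 0 1 2 3 2 0 1 2

Derivation:
t=0: arr=2 -> substrate=0 bound=2 product=0
t=1: arr=3 -> substrate=2 bound=3 product=0
t=2: arr=1 -> substrate=1 bound=3 product=2
t=3: arr=0 -> substrate=0 bound=3 product=3
t=4: arr=2 -> substrate=0 bound=3 product=5
t=5: arr=0 -> substrate=0 bound=2 product=6
t=6: arr=0 -> substrate=0 bound=0 product=8
t=7: arr=1 -> substrate=0 bound=1 product=8
t=8: arr=1 -> substrate=0 bound=2 product=8
t=9: arr=2 -> substrate=0 bound=3 product=9
t=10: arr=0 -> substrate=0 bound=2 product=10
t=11: arr=0 -> substrate=0 bound=0 product=12
t=12: arr=1 -> substrate=0 bound=1 product=12
t=13: arr=1 -> substrate=0 bound=2 product=12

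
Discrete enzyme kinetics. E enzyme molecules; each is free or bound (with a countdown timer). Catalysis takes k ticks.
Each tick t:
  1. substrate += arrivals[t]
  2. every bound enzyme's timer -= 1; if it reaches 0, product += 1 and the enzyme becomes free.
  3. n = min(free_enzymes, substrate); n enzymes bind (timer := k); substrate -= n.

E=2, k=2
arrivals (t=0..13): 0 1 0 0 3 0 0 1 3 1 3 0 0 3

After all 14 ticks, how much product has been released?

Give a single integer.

Answer: 9

Derivation:
t=0: arr=0 -> substrate=0 bound=0 product=0
t=1: arr=1 -> substrate=0 bound=1 product=0
t=2: arr=0 -> substrate=0 bound=1 product=0
t=3: arr=0 -> substrate=0 bound=0 product=1
t=4: arr=3 -> substrate=1 bound=2 product=1
t=5: arr=0 -> substrate=1 bound=2 product=1
t=6: arr=0 -> substrate=0 bound=1 product=3
t=7: arr=1 -> substrate=0 bound=2 product=3
t=8: arr=3 -> substrate=2 bound=2 product=4
t=9: arr=1 -> substrate=2 bound=2 product=5
t=10: arr=3 -> substrate=4 bound=2 product=6
t=11: arr=0 -> substrate=3 bound=2 product=7
t=12: arr=0 -> substrate=2 bound=2 product=8
t=13: arr=3 -> substrate=4 bound=2 product=9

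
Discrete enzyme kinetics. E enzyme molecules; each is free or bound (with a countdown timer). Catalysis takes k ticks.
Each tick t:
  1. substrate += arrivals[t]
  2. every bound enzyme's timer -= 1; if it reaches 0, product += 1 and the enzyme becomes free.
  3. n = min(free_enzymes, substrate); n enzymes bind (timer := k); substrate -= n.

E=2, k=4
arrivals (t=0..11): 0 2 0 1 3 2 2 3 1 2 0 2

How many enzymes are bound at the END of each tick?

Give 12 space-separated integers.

t=0: arr=0 -> substrate=0 bound=0 product=0
t=1: arr=2 -> substrate=0 bound=2 product=0
t=2: arr=0 -> substrate=0 bound=2 product=0
t=3: arr=1 -> substrate=1 bound=2 product=0
t=4: arr=3 -> substrate=4 bound=2 product=0
t=5: arr=2 -> substrate=4 bound=2 product=2
t=6: arr=2 -> substrate=6 bound=2 product=2
t=7: arr=3 -> substrate=9 bound=2 product=2
t=8: arr=1 -> substrate=10 bound=2 product=2
t=9: arr=2 -> substrate=10 bound=2 product=4
t=10: arr=0 -> substrate=10 bound=2 product=4
t=11: arr=2 -> substrate=12 bound=2 product=4

Answer: 0 2 2 2 2 2 2 2 2 2 2 2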